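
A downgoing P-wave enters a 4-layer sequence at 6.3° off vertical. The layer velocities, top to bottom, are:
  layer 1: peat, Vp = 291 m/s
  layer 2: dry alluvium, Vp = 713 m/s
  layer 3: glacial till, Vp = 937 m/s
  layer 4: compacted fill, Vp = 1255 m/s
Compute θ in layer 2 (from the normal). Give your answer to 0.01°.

15.60°

Ray parameter p = sin 6.3° / 291 = 3.7709e-04 s/m.
sin θ_2 = p·V_2 = 3.7709e-04 × 713 = 0.2689.
θ_2 = 15.60° from the vertical.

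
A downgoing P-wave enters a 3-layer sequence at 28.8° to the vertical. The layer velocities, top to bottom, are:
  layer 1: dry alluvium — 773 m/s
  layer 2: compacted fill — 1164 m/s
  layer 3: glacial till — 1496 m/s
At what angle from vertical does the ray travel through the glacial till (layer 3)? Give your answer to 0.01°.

Snell's law across each interface conserves sin θ / V, so sin θ_3 = V_3·sin θ₁/V₁.
sin θ_3 = 1496 × sin 28.8° / 773 = 0.9323.
θ_3 = arcsin 0.9323 = 68.80°.

68.80°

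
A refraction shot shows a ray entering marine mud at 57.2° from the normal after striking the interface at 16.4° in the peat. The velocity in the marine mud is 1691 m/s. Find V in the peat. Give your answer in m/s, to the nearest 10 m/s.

sin 16.4° = 0.2823; sin 57.2° = 0.8406.
V₁ = V₂·(sin θ₁/sin θ₂) = 1691·(0.2823/0.8406) = 568.00 m/s.

570 m/s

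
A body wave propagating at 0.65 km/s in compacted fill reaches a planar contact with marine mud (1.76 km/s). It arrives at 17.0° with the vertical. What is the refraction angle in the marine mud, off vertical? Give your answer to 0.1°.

52.3°

Snell's law: sin θ₂ = (V₂/V₁)·sin θ₁ = (1.76/0.65)·sin 17.0° = 0.7917.
θ₂ = sin⁻¹(0.7917) = 52.34° (from vertical).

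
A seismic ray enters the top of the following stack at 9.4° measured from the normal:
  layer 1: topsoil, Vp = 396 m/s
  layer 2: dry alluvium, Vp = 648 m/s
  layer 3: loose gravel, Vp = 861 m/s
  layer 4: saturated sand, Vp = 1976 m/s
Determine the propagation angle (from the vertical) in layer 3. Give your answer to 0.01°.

20.80°

Snell's law across each interface conserves sin θ / V, so sin θ_3 = V_3·sin θ₁/V₁.
sin θ_3 = 861 × sin 9.4° / 396 = 0.3551.
θ_3 = 20.80° from the vertical.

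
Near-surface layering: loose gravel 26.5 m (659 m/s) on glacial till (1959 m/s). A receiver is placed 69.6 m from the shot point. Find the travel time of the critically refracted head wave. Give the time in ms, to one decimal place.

θ_c = arcsin(V₁/V₂) = arcsin(659/1959) = 19.66°, cos θ_c = 0.9417.
Intercept time tᵢ = 2h cos θ_c / V₁ = 2·26.5·0.9417/659 = 0.07574 s.
t = x/V₂ + tᵢ = 69.6/1959 + 0.07574 = 0.11127 s.

111.3 ms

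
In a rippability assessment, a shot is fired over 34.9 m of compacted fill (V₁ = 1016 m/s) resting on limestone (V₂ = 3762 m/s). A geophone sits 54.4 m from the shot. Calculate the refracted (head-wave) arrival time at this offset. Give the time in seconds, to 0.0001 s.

0.0806 s

θ_c = arcsin(V₁/V₂) = arcsin(1016/3762) = 15.67°, cos θ_c = 0.9628.
Intercept time tᵢ = 2h cos θ_c / V₁ = 2·34.9·0.9628/1016 = 0.06615 s.
t = x/V₂ + tᵢ = 54.4/3762 + 0.06615 = 0.08061 s.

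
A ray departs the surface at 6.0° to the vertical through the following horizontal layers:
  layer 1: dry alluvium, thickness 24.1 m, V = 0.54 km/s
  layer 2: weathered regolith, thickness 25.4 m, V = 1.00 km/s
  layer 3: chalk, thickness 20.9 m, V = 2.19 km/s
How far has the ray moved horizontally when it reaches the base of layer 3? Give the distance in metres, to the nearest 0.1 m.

17.3 m

p = sin θ₁/V₁ = sin 6.0°/0.54 = 1.9357e-01 s/km is conserved through the stack.
Layer 1: θ = 6.00°; offset = 24.1·tan 6.00° = 2.533 m.
Layer 2: sin θ = p·1.00 = 0.1936 → θ = 11.16°; offset = 25.4·tan 11.16° = 5.011 m.
Layer 3: sin θ = p·2.19 = 0.4239 → θ = 25.08°; offset = 20.9·tan 25.08° = 9.782 m.
Total horizontal offset = 17.327 m.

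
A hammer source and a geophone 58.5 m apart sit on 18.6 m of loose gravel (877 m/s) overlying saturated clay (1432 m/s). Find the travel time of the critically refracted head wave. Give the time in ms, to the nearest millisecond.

θ_c = arcsin(V₁/V₂) = arcsin(877/1432) = 37.77°, cos θ_c = 0.7905.
Intercept time tᵢ = 2h cos θ_c / V₁ = 2·18.6·0.7905/877 = 0.03353 s.
t = x/V₂ + tᵢ = 58.5/1432 + 0.03353 = 0.07438 s.

74 ms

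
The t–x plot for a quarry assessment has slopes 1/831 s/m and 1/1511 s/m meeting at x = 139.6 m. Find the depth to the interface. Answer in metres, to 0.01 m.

37.61 m

x_cross = 2h·√((V₂+V₁)/(V₂−V₁)) → h = x_cross / (2·√((V₂+V₁)/(V₂−V₁))).
√((V₂+V₁)/(V₂−V₁)) = √((1511+831)/(1511−831)) = 1.8558.
h = 139.6 / (2·1.8558) = 37.61 m.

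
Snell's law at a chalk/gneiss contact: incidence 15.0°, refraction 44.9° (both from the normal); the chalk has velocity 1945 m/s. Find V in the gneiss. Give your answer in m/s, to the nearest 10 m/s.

sin 15.0° = 0.2588; sin 44.9° = 0.7059.
V₂ = V₁·(sin θ₂/sin θ₁) = 1945·(0.7059/0.2588) = 5304.56 m/s.

5300 m/s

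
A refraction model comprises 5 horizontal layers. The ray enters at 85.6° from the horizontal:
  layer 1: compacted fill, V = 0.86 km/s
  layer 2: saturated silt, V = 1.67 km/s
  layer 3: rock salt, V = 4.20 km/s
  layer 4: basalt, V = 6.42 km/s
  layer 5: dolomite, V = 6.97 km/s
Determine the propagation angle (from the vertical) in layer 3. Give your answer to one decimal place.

22.0°

From the normal: θ₁ = 90° − 85.6° = 4.4°.
Snell's law across each interface conserves sin θ / V, so sin θ_3 = V_3·sin θ₁/V₁.
sin θ_3 = 4.20 × sin 4.4° / 0.86 = 0.3747.
θ_3 = 22.00° from the vertical.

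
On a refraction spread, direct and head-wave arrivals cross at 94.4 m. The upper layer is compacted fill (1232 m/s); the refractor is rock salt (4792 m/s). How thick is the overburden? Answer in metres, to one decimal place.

36.3 m

x_cross = 2h·√((V₂+V₁)/(V₂−V₁)) → h = x_cross / (2·√((V₂+V₁)/(V₂−V₁))).
√((V₂+V₁)/(V₂−V₁)) = √((4792+1232)/(4792−1232)) = 1.3008.
h = 94.4 / (2·1.3008) = 36.28 m.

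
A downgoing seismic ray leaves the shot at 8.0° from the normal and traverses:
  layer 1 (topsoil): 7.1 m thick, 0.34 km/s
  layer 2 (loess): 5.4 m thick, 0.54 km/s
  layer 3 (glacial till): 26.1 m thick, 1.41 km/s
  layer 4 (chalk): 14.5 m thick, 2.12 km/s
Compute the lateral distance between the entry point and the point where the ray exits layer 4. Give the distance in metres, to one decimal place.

Apply Snell's law at each interface; in layer i the horizontal offset is hᵢ·tan θᵢ.
Layer 1: θ = 8.00°; offset = 7.1·tan 8.00° = 0.998 m.
Layer 2: sin θ = 0.54·sin 8.0°/0.34 = 0.2210, θ = 12.77°; offset = 5.4·tan 12.77° = 1.224 m.
Layer 3: sin θ = 1.41·sin 8.0°/0.34 = 0.5772, θ = 35.25°; offset = 26.1·tan 35.25° = 18.446 m.
Layer 4: sin θ = 2.12·sin 8.0°/0.34 = 0.8678, θ = 60.20°; offset = 14.5·tan 60.20° = 25.321 m.
Total horizontal offset = 45.989 m.

46.0 m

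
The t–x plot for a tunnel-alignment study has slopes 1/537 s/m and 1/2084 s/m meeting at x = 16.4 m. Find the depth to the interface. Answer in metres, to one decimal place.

6.3 m

h = (x_cross/2)·√((V₂−V₁)/(V₂+V₁)).
(V₂−V₁)/(V₂+V₁) = (2084−537)/(2084+537) = 0.5902; √ = 0.7683.
h = (16.4/2)·0.7683 = 6.30 m.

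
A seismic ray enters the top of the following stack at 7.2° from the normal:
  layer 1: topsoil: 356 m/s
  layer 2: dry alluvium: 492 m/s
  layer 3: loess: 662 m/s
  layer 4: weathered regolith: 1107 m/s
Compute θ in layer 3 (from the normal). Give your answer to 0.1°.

Ray parameter p = sin 7.2° / 356 = 3.5206e-04 s/m.
sin θ_3 = p·V_3 = 3.5206e-04 × 662 = 0.2331.
θ_3 = arcsin 0.2331 = 13.48°.

13.5°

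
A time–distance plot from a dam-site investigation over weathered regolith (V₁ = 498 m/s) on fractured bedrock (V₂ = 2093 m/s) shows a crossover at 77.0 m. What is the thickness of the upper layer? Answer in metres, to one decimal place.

h = (x_cross/2)·√((V₂−V₁)/(V₂+V₁)).
(V₂−V₁)/(V₂+V₁) = (2093−498)/(2093+498) = 0.6156; √ = 0.7846.
h = (77.0/2)·0.7846 = 30.21 m.

30.2 m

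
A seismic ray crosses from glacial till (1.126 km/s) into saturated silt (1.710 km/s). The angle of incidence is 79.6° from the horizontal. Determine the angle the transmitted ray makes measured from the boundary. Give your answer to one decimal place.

74.1°

Angle from the normal: 90° − 79.6° = 10.4°.
sin θ₁/V₁ = sin θ₂/V₂ ⇒ sin θ₂ = 1.710·sin 10.4°/1.126 = 1.710·0.1805/1.126 = 0.2741.
θ₂ = arcsin 0.2741 = 15.91° from the normal.
From the interface: 90° − 15.91° = 74.09°.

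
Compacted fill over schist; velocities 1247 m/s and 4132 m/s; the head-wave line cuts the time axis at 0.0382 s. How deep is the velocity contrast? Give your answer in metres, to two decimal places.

24.98 m

θ_c = arcsin(1247/4132) = 17.57°; cos θ_c = 0.9534.
tᵢ = 2h cos θ_c/V₁ ⇒ h = tᵢ·V₁/(2 cos θ_c) = 0.0382·1247/(2·0.9534) = 24.98 m.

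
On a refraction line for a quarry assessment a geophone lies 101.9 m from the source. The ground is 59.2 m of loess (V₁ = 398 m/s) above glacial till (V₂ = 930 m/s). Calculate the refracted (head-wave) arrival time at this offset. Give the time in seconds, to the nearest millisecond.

0.378 s

θ_c = arcsin(V₁/V₂) = arcsin(398/930) = 25.34°, cos θ_c = 0.9038.
Intercept time tᵢ = 2h cos θ_c / V₁ = 2·59.2·0.9038/398 = 0.26887 s.
t = x/V₂ + tᵢ = 101.9/930 + 0.26887 = 0.37844 s.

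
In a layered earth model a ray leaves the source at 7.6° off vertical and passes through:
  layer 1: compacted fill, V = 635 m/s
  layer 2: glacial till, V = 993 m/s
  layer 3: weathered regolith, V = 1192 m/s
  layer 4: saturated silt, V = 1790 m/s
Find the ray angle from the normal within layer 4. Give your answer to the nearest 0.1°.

Ray parameter p = sin 7.6° / 635 = 2.0828e-04 s/m.
sin θ_4 = p·V_4 = 2.0828e-04 × 1790 = 0.3728.
θ_4 = 21.89° from the vertical.

21.9°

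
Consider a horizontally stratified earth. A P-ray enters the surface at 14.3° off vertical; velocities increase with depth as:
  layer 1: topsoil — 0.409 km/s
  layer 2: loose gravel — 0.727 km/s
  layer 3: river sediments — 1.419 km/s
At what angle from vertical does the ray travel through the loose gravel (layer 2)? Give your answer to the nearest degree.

26°

Ray parameter p = sin 14.3° / 0.409 = 6.0391e-01 s/km.
sin θ_2 = p·V_2 = 6.0391e-01 × 0.727 = 0.4390.
θ_2 = arcsin 0.4390 = 26.04°.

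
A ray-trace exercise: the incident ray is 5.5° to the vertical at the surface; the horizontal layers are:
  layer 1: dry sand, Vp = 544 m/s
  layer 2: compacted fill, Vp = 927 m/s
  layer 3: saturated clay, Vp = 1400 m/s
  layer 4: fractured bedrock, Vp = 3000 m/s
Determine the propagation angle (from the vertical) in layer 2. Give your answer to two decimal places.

9.40°

Snell's law across each interface conserves sin θ / V, so sin θ_2 = V_2·sin θ₁/V₁.
sin θ_2 = 927 × sin 5.5° / 544 = 0.1633.
θ_2 = 9.40° from the vertical.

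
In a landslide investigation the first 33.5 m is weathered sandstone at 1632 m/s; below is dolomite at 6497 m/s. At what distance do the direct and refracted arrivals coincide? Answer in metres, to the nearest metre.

87 m

θ_c = arcsin(1632/6497) = 14.55°, so cos θ_c = 0.9679 and tᵢ = 2h cos θ_c/V₁ = 0.0397 s.
At crossover x/V₁ = x/V₂ + tᵢ ⇒ x = tᵢ/(1/V₁ − 1/V₂) = 0.03974/(6.1275e-04 − 1.5392e-04) = 86.61 m.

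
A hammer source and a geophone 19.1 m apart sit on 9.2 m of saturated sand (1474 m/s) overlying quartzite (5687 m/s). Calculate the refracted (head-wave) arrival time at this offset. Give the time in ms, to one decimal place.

15.4 ms

θ_c = arcsin(V₁/V₂) = arcsin(1474/5687) = 15.02°, cos θ_c = 0.9658.
Intercept time tᵢ = 2h cos θ_c / V₁ = 2·9.2·0.9658/1474 = 0.01206 s.
t = x/V₂ + tᵢ = 19.1/5687 + 0.01206 = 0.01541 s.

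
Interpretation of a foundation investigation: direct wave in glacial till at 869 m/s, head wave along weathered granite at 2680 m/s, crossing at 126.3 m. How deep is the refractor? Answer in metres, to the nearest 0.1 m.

x_cross = 2h·√((V₂+V₁)/(V₂−V₁)) → h = x_cross / (2·√((V₂+V₁)/(V₂−V₁))).
√((V₂+V₁)/(V₂−V₁)) = √((2680+869)/(2680−869)) = 1.3999.
h = 126.3 / (2·1.3999) = 45.11 m.

45.1 m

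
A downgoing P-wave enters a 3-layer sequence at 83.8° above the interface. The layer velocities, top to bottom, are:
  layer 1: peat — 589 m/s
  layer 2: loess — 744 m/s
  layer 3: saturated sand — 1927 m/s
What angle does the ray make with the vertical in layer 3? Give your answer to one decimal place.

From the normal: θ₁ = 90° − 83.8° = 6.2°.
Ray parameter p = sin 6.2° / 589 = 1.8336e-04 s/m.
sin θ_3 = p·V_3 = 1.8336e-04 × 1927 = 0.3533.
θ_3 = arcsin 0.3533 = 20.69°.

20.7°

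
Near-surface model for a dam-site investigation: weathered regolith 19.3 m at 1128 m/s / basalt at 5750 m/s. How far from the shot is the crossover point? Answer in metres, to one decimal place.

θ_c = arcsin(1128/5750) = 11.31°, so cos θ_c = 0.9806 and tᵢ = 2h cos θ_c/V₁ = 0.0336 s.
At crossover x/V₁ = x/V₂ + tᵢ ⇒ x = tᵢ/(1/V₁ − 1/V₂) = 0.03355/(8.8652e-04 − 1.7391e-04) = 47.09 m.

47.1 m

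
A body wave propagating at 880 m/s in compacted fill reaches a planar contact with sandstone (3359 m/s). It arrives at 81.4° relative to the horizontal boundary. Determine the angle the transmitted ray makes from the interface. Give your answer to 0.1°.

55.2°

Convert to the normal: θ₁ = 90° − 81.4° = 8.6°.
sin θ₁/V₁ = sin θ₂/V₂ ⇒ sin θ₂ = 3359·sin 8.6°/880 = 3359·0.1495/880 = 0.5708.
θ₂ = sin⁻¹(0.5708) = 34.80° (from vertical).
From the interface: 90° − 34.80° = 55.20°.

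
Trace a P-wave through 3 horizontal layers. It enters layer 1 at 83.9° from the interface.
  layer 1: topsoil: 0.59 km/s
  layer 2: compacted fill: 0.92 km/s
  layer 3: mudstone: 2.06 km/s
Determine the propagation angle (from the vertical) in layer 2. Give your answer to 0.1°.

From the normal: θ₁ = 90° − 83.9° = 6.1°.
Ray parameter p = sin 6.1° / 0.59 = 1.8011e-01 s/km.
sin θ_2 = p·V_2 = 1.8011e-01 × 0.92 = 0.1657.
θ_2 = 9.54° from the vertical.

9.5°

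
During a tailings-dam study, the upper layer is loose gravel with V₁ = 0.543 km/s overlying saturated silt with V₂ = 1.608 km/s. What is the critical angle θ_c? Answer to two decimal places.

19.74°

Critical incidence: sin θ_c = V₁/V₂ = 0.543/1.608 = 0.3377.
θ_c = arcsin 0.3377 = 19.74°.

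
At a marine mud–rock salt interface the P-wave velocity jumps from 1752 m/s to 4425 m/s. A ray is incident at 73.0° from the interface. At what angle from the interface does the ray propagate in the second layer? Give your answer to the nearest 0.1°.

42.4°

Convert to the normal: θ₁ = 90° − 73.0° = 17.0°.
Snell's law: sin θ₂ = (V₂/V₁)·sin θ₁ = (4425/1752)·sin 17.0° = 0.7384.
θ₂ = sin⁻¹(0.7384) = 47.60° (from vertical).
From the interface: 90° − 47.60° = 42.40°.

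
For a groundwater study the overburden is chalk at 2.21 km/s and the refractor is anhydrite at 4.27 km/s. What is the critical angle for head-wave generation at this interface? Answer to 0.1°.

31.2°

Critical incidence: sin θ_c = V₁/V₂ = 2.21/4.27 = 0.5176.
θ_c = arcsin 0.5176 = 31.17°.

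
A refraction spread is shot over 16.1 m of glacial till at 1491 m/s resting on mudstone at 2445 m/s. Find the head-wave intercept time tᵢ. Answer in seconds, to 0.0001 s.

tᵢ = 2h·√(V₂²−V₁²)/(V₁V₂).
√(V₂²−V₁²) = √(2445²−1491²) = 1937.8 m/s.
tᵢ = 2·16.1·1937.8/(1491·2445) = 0.01712 s.

0.0171 s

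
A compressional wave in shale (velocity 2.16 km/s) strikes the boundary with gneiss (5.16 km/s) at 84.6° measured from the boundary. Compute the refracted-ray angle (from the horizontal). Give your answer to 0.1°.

77.0°

Angle from the normal: 90° − 84.6° = 5.4°.
Snell's law: sin θ₂ = (V₂/V₁)·sin θ₁ = (5.16/2.16)·sin 5.4° = 0.2248.
θ₂ = sin⁻¹(0.2248) = 12.99° (from vertical).
From the interface: 90° − 12.99° = 77.01°.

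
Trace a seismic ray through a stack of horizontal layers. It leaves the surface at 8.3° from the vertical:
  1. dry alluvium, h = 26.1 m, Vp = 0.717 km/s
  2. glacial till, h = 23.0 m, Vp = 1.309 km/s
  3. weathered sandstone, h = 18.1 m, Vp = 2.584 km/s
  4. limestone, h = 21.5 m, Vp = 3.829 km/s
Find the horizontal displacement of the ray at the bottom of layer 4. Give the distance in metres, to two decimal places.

Ray parameter p = sin 8.3° / 0.717 km/s = 2.0133e-01 s/km.
Layer 1: θ = 8.30°; offset = 26.1·tan 8.30° = 3.8076 m.
Layer 2: sin θ = p·1.309 = 0.2635 → θ = 15.28°; offset = 23.0·tan 15.28° = 6.2837 m.
Layer 3: sin θ = p·2.584 = 0.5202 → θ = 31.35°; offset = 18.1·tan 31.35° = 11.0261 m.
Layer 4: sin θ = p·3.829 = 0.7709 → θ = 50.44°; offset = 21.5·tan 50.44° = 26.0217 m.
Σ offsets = 47.1391 m.

47.14 m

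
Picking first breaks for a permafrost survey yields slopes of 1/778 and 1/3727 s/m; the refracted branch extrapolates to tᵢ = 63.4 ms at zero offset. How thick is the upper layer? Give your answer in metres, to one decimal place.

θ_c = arcsin(778/3727) = 12.05°; cos θ_c = 0.9780.
tᵢ = 2h cos θ_c/V₁ ⇒ h = tᵢ·V₁/(2 cos θ_c) = 0.0634·778/(2·0.9780) = 25.22 m.

25.2 m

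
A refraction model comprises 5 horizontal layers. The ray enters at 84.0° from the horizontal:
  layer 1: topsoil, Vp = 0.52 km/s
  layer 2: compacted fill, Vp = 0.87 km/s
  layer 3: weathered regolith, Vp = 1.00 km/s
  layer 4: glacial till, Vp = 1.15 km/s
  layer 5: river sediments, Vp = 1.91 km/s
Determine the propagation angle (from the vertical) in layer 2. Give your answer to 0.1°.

From the normal: θ₁ = 90° − 84.0° = 6.0°.
Ray parameter p = sin 6.0° / 0.52 = 2.0102e-01 s/km.
sin θ_2 = p·V_2 = 2.0102e-01 × 0.87 = 0.1749.
θ_2 = arcsin 0.1749 = 10.07°.

10.1°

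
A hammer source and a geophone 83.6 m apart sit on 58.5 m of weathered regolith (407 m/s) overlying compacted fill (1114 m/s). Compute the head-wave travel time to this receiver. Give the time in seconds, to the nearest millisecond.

0.343 s

θ_c = arcsin(V₁/V₂) = arcsin(407/1114) = 21.43°, cos θ_c = 0.9309.
Intercept time tᵢ = 2h cos θ_c / V₁ = 2·58.5·0.9309/407 = 0.26760 s.
t = x/V₂ + tᵢ = 83.6/1114 + 0.26760 = 0.34264 s.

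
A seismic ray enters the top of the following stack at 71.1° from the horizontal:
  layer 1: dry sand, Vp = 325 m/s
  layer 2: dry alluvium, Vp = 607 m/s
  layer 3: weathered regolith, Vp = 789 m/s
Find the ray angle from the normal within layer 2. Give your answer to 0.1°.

From the normal: θ₁ = 90° − 71.1° = 18.9°.
Ray parameter p = sin 18.9° / 325 = 9.9667e-04 s/m.
sin θ_2 = p·V_2 = 9.9667e-04 × 607 = 0.6050.
θ_2 = arcsin 0.6050 = 37.23°.

37.2°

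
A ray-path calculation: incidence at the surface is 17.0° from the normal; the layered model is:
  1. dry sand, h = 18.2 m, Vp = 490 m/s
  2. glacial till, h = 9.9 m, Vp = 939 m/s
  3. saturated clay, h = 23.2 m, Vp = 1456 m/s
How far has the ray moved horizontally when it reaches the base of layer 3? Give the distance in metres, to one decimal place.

Apply Snell's law at each interface; in layer i the horizontal offset is hᵢ·tan θᵢ.
Layer 1: θ = 17.00°; offset = 18.2·tan 17.00° = 5.564 m.
Layer 2: sin θ = 939·sin 17.0°/490 = 0.5603, θ = 34.08°; offset = 9.9·tan 34.08° = 6.697 m.
Layer 3: sin θ = 1456·sin 17.0°/490 = 0.8688, θ = 60.32°; offset = 23.2·tan 60.32° = 40.699 m.
Total horizontal offset = 52.960 m.

53.0 m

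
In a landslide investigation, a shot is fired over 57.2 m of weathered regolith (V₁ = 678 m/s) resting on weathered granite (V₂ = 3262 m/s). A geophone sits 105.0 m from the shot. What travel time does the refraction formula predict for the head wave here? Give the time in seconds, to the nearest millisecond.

0.197 s

θ_c = arcsin(V₁/V₂) = arcsin(678/3262) = 12.00°, cos θ_c = 0.9782.
Intercept time tᵢ = 2h cos θ_c / V₁ = 2·57.2·0.9782/678 = 0.16505 s.
t = x/V₂ + tᵢ = 105.0/3262 + 0.16505 = 0.19724 s.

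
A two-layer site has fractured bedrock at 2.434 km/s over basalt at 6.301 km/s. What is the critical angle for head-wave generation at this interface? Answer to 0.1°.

At critical incidence the refracted ray runs along the interface (θ₂ = 90°), so sin θ_c = V₁/V₂.
θ_c = arcsin(2.434/6.301) = arcsin 0.3863 = 22.72°.

22.7°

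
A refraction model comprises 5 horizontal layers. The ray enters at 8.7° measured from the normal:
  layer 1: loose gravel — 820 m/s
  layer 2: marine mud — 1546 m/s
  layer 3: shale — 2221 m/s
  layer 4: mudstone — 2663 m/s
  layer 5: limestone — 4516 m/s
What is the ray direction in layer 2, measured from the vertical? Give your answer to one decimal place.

16.6°

Ray parameter p = sin 8.7° / 820 = 1.8446e-04 s/m.
sin θ_2 = p·V_2 = 1.8446e-04 × 1546 = 0.2852.
θ_2 = 16.57° from the vertical.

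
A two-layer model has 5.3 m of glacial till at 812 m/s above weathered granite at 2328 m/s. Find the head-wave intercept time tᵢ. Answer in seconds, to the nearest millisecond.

tᵢ = 2h·√(V₂²−V₁²)/(V₁V₂).
√(V₂²−V₁²) = √(2328²−812²) = 2181.8 m/s.
tᵢ = 2·5.3·2181.8/(812·2328) = 0.01223 s.

0.012 s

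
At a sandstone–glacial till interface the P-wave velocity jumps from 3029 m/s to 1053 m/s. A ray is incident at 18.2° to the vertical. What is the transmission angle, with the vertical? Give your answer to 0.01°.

Snell's law: sin θ₂ = (V₂/V₁)·sin θ₁ = (1053/3029)·sin 18.2° = 0.1086.
θ₂ = sin⁻¹(0.1086) = 6.23° (from vertical).

6.23°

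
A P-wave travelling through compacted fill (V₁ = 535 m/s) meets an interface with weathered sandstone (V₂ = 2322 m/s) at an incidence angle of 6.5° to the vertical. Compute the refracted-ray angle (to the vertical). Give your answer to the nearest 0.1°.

sin θ₁/V₁ = sin θ₂/V₂ ⇒ sin θ₂ = 2322·sin 6.5°/535 = 2322·0.1132/535 = 0.4913.
θ₂ = sin⁻¹(0.4913) = 29.43° (from vertical).

29.4°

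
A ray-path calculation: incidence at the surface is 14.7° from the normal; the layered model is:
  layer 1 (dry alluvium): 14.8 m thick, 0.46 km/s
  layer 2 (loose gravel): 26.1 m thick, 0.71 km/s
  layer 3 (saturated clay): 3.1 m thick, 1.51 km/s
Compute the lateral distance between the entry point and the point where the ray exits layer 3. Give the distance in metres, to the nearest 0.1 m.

Apply Snell's law at each interface; in layer i the horizontal offset is hᵢ·tan θᵢ.
Layer 1: θ = 14.70°; offset = 14.8·tan 14.70° = 3.883 m.
Layer 2: sin θ = 0.71·sin 14.7°/0.46 = 0.3917, θ = 23.06°; offset = 26.1·tan 23.06° = 11.110 m.
Layer 3: sin θ = 1.51·sin 14.7°/0.46 = 0.8330, θ = 56.41°; offset = 3.1·tan 56.41° = 4.667 m.
Total horizontal offset = 19.660 m.

19.7 m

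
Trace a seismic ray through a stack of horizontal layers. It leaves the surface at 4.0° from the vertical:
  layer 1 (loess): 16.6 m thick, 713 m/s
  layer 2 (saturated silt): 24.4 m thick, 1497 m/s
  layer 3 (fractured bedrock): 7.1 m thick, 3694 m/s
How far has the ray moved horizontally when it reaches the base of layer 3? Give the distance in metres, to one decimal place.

7.5 m

Apply Snell's law at each interface; in layer i the horizontal offset is hᵢ·tan θᵢ.
Layer 1: θ = 4.00°; offset = 16.6·tan 4.00° = 1.161 m.
Layer 2: sin θ = 1497·sin 4.0°/713 = 0.1465, θ = 8.42°; offset = 24.4·tan 8.42° = 3.613 m.
Layer 3: sin θ = 3694·sin 4.0°/713 = 0.3614, θ = 21.19°; offset = 7.1·tan 21.19° = 2.752 m.
Summing the layer offsets gives 7.525 m.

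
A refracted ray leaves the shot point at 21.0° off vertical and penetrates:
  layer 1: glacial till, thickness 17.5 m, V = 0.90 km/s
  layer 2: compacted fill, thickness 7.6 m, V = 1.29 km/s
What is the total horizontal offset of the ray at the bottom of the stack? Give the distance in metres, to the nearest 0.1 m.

Ray parameter p = sin 21.0° / 0.90 km/s = 3.9819e-01 s/km.
Layer 1: θ = 21.00°; offset = 17.5·tan 21.00° = 6.718 m.
Layer 2: sin θ = p·1.29 = 0.5137 → θ = 30.91°; offset = 7.6·tan 30.91° = 4.550 m.
Σ offsets = 11.268 m.

11.3 m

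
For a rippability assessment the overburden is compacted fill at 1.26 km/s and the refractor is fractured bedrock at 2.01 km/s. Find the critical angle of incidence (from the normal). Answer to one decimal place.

38.8°

At critical incidence the refracted ray runs along the interface (θ₂ = 90°), so sin θ_c = V₁/V₂.
θ_c = arcsin(1.26/2.01) = arcsin 0.6269 = 38.82°.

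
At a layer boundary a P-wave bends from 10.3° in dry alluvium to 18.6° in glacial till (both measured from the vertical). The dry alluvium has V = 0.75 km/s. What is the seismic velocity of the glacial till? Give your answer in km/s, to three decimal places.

1.338 km/s

Snell's law: sin 10.3°/V₁ = sin 18.6°/V₂.
V₂ = V₁·sin 18.6°/sin 10.3° = 0.75 × 1.7839 = 1.338 km/s.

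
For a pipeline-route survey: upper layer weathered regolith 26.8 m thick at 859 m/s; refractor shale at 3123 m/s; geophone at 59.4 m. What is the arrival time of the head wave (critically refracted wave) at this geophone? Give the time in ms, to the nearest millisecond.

79 ms

t = x/V₂ + 2h·√(V₂²−V₁²)/(V₁V₂).
√(V₂²−V₁²) = √(3123²−859²) = 3002.5 m/s; delay term = 2·26.8·3002.5/(859·3123) = 0.05999 s.
t = 59.4/3123 + 0.05999 = 0.07901 s.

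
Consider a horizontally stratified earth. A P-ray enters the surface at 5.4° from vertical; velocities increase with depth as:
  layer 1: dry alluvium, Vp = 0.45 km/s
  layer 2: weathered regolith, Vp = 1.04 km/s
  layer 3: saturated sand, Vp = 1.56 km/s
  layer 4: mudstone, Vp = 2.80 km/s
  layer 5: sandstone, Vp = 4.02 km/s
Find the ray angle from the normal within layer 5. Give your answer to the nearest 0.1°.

Snell's law across each interface conserves sin θ / V, so sin θ_5 = V_5·sin θ₁/V₁.
sin θ_5 = 4.02 × sin 5.4° / 0.45 = 0.8407.
θ_5 = arcsin 0.8407 = 57.21°.

57.2°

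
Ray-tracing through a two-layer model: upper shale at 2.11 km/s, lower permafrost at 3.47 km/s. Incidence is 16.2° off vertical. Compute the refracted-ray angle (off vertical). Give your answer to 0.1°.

27.3°

sin θ₁/V₁ = sin θ₂/V₂ ⇒ sin θ₂ = 3.47·sin 16.2°/2.11 = 3.47·0.2790/2.11 = 0.4588.
θ₂ = sin⁻¹(0.4588) = 27.31° (from vertical).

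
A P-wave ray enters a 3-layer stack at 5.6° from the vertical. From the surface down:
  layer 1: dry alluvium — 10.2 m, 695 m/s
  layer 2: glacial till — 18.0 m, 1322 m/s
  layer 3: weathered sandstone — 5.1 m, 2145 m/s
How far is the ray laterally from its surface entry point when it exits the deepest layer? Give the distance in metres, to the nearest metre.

p = sin θ₁/V₁ = sin 5.6°/695 = 1.4041e-04 s/m is conserved through the stack.
Layer 1: θ = 5.60°; offset = 10.2·tan 5.60° = 1.000 m.
Layer 2: sin θ = p·1322 = 0.1856 → θ = 10.70°; offset = 18.0·tan 10.70° = 3.400 m.
Layer 3: sin θ = p·2145 = 0.3012 → θ = 17.53°; offset = 5.1·tan 17.53° = 1.611 m.
Σ offsets = 6.011 m.

6 m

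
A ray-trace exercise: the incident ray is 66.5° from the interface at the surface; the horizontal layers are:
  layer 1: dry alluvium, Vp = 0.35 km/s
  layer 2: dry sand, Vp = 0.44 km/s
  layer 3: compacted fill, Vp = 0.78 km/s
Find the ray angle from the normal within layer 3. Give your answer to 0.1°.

From the normal: θ₁ = 90° − 66.5° = 23.5°.
Ray parameter p = sin 23.5° / 0.35 = 1.1393e+00 s/km.
sin θ_3 = p·V_3 = 1.1393e+00 × 0.78 = 0.8886.
θ_3 = 62.70° from the vertical.

62.7°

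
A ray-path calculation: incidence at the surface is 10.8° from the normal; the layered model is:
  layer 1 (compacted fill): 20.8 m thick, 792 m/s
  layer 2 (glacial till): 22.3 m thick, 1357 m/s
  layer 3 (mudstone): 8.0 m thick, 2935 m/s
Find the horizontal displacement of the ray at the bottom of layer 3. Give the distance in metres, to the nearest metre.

19 m

Apply Snell's law at each interface; in layer i the horizontal offset is hᵢ·tan θᵢ.
Layer 1: θ = 10.80°; offset = 20.8·tan 10.80° = 3.968 m.
Layer 2: sin θ = 1357·sin 10.8°/792 = 0.3211, θ = 18.73°; offset = 22.3·tan 18.73° = 7.560 m.
Layer 3: sin θ = 2935·sin 10.8°/792 = 0.6944, θ = 43.98°; offset = 8.0·tan 43.98° = 7.720 m.
Summing the layer offsets gives 19.248 m.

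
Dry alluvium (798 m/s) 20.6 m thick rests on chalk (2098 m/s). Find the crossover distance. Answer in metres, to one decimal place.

61.5 m

θ_c = arcsin(798/2098) = 22.36°, so cos θ_c = 0.9248 and tᵢ = 2h cos θ_c/V₁ = 0.0477 s.
At crossover x/V₁ = x/V₂ + tᵢ ⇒ x = tᵢ/(1/V₁ − 1/V₂) = 0.04775/(1.2531e-03 − 4.7664e-04) = 61.49 m.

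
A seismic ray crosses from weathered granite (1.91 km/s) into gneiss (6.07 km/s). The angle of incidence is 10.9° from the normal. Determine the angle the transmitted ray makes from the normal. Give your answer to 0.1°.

sin θ₁/V₁ = sin θ₂/V₂ ⇒ sin θ₂ = 6.07·sin 10.9°/1.91 = 6.07·0.1891/1.91 = 0.6009.
θ₂ = arcsin 0.6009 = 36.94° from the normal.

36.9°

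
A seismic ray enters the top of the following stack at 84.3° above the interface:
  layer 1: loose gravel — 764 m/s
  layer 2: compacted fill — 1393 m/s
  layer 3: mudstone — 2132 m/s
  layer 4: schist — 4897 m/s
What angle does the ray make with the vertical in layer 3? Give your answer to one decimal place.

16.1°

From the normal: θ₁ = 90° − 84.3° = 5.7°.
Snell's law across each interface conserves sin θ / V, so sin θ_3 = V_3·sin θ₁/V₁.
sin θ_3 = 2132 × sin 5.7° / 764 = 0.2772.
θ_3 = arcsin 0.2772 = 16.09°.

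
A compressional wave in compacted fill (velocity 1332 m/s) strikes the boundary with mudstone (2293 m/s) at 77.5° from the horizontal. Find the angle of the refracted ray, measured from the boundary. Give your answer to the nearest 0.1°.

Angle from the normal: 90° − 77.5° = 12.5°.
sin θ₁/V₁ = sin θ₂/V₂ ⇒ sin θ₂ = 2293·sin 12.5°/1332 = 2293·0.2164/1332 = 0.3726.
θ₂ = arcsin 0.3726 = 21.88° from the normal.
From the interface: 90° − 21.88° = 68.12°.

68.1°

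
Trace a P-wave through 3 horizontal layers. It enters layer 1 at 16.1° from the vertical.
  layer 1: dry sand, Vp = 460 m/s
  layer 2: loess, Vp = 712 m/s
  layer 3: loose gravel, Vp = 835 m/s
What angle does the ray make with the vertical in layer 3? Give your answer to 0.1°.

Snell's law across each interface conserves sin θ / V, so sin θ_3 = V_3·sin θ₁/V₁.
sin θ_3 = 835 × sin 16.1° / 460 = 0.5034.
θ_3 = arcsin 0.5034 = 30.22°.

30.2°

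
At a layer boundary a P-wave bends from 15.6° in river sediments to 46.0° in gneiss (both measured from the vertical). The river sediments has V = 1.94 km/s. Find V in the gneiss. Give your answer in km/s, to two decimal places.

5.19 km/s

Snell's law: sin 15.6°/V₁ = sin 46.0°/V₂.
V₂ = V₁·sin 46.0°/sin 15.6° = 1.94 × 2.6749 = 5.19 km/s.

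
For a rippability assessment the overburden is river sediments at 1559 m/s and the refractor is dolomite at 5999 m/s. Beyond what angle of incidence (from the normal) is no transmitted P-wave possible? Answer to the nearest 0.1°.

At critical incidence the refracted ray runs along the interface (θ₂ = 90°), so sin θ_c = V₁/V₂.
θ_c = arcsin(1559/5999) = arcsin 0.2599 = 15.06°.

15.1°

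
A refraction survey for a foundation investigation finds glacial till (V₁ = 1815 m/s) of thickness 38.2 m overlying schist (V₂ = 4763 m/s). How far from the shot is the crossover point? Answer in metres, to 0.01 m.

θ_c = arcsin(1815/4763) = 22.40°, so cos θ_c = 0.9245 and tᵢ = 2h cos θ_c/V₁ = 0.0389 s.
At crossover x/V₁ = x/V₂ + tᵢ ⇒ x = tᵢ/(1/V₁ − 1/V₂) = 0.03892/(5.5096e-04 − 2.0995e-04) = 114.12 m.

114.12 m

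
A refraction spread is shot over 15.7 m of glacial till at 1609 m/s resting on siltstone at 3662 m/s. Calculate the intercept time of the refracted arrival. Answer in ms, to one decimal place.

θ_c = arcsin(V₁/V₂) = arcsin(1609/3662) = 26.06°; cos θ_c = 0.8983.
tᵢ = 2h·cos θ_c / V₁ = 2·15.7·0.8983 / 1609 = 0.01753 s.

17.5 ms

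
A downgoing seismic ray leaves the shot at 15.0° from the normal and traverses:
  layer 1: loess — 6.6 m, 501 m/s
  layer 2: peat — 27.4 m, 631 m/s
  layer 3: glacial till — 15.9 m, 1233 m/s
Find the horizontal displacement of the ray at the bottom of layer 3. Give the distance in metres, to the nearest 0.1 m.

24.4 m

Apply Snell's law at each interface; in layer i the horizontal offset is hᵢ·tan θᵢ.
Layer 1: θ = 15.00°; offset = 6.6·tan 15.00° = 1.768 m.
Layer 2: sin θ = 631·sin 15.0°/501 = 0.3260, θ = 19.02°; offset = 27.4·tan 19.02° = 9.448 m.
Layer 3: sin θ = 1233·sin 15.0°/501 = 0.6370, θ = 39.57°; offset = 15.9·tan 39.57° = 13.138 m.
Summing the layer offsets gives 24.354 m.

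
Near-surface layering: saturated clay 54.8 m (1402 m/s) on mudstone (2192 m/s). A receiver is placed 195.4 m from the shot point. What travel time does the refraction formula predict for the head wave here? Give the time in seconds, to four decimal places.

t = x/V₂ + 2h·√(V₂²−V₁²)/(V₁V₂).
√(V₂²−V₁²) = √(2192²−1402²) = 1685.0 m/s; delay term = 2·54.8·1685.0/(1402·2192) = 0.06009 s.
t = 195.4/2192 + 0.06009 = 0.14924 s.

0.1492 s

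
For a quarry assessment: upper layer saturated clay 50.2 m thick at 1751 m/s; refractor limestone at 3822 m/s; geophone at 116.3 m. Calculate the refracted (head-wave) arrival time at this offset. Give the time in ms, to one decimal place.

θ_c = arcsin(V₁/V₂) = arcsin(1751/3822) = 27.27°, cos θ_c = 0.8889.
Intercept time tᵢ = 2h cos θ_c / V₁ = 2·50.2·0.8889/1751 = 0.05097 s.
t = x/V₂ + tᵢ = 116.3/3822 + 0.05097 = 0.08140 s.

81.4 ms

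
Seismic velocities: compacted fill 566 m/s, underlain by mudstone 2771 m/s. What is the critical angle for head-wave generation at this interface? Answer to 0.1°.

11.8°

At critical incidence the refracted ray runs along the interface (θ₂ = 90°), so sin θ_c = V₁/V₂.
θ_c = arcsin(566/2771) = arcsin 0.2043 = 11.79°.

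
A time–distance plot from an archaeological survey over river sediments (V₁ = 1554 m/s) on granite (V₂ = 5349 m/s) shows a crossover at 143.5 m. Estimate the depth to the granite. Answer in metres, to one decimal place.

53.2 m

x_cross = 2h·√((V₂+V₁)/(V₂−V₁)) → h = x_cross / (2·√((V₂+V₁)/(V₂−V₁))).
√((V₂+V₁)/(V₂−V₁)) = √((5349+1554)/(5349−1554)) = 1.3487.
h = 143.5 / (2·1.3487) = 53.20 m.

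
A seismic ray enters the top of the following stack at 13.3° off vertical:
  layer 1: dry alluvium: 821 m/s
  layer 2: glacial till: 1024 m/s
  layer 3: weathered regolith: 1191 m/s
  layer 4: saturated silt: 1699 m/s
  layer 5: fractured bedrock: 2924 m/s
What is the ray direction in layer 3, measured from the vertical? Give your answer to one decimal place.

19.5°

Ray parameter p = sin 13.3° / 821 = 2.8021e-04 s/m.
sin θ_3 = p·V_3 = 2.8021e-04 × 1191 = 0.3337.
θ_3 = 19.50° from the vertical.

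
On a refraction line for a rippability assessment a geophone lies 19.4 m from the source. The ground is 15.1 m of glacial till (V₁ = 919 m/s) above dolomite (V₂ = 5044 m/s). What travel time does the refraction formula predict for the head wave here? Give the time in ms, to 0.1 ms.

36.2 ms

t = x/V₂ + 2h·√(V₂²−V₁²)/(V₁V₂).
√(V₂²−V₁²) = √(5044²−919²) = 4959.6 m/s; delay term = 2·15.1·4959.6/(919·5044) = 0.03231 s.
t = 19.4/5044 + 0.03231 = 0.03616 s.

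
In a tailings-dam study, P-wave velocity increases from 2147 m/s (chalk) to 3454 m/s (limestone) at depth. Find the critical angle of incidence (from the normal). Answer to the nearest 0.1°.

38.4°

Critical incidence: sin θ_c = V₁/V₂ = 2147/3454 = 0.6216.
θ_c = arcsin 0.6216 = 38.43°.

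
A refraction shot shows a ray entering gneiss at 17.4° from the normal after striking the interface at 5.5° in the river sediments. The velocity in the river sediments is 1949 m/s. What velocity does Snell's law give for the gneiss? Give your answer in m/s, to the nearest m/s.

6081 m/s

sin 5.5° = 0.0958; sin 17.4° = 0.2990.
V₂ = V₁·(sin θ₂/sin θ₁) = 1949·(0.2990/0.0958) = 6080.92 m/s.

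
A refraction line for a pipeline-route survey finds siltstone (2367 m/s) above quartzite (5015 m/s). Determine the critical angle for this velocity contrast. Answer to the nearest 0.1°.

Critical incidence: sin θ_c = V₁/V₂ = 2367/5015 = 0.4720.
θ_c = arcsin 0.4720 = 28.16°.

28.2°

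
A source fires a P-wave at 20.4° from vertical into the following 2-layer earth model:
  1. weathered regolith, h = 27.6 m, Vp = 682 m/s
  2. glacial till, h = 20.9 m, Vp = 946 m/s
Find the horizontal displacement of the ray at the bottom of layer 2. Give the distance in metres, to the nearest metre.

22 m

Apply Snell's law at each interface; in layer i the horizontal offset is hᵢ·tan θᵢ.
Layer 1: θ = 20.40°; offset = 27.6·tan 20.40° = 10.264 m.
Layer 2: sin θ = 946·sin 20.4°/682 = 0.4835, θ = 28.91°; offset = 20.9·tan 28.91° = 11.544 m.
Summing the layer offsets gives 21.809 m.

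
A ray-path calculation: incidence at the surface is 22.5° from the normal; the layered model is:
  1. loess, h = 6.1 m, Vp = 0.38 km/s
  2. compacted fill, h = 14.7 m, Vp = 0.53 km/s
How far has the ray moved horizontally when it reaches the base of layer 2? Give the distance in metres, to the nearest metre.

12 m

Ray parameter p = sin 22.5° / 0.38 km/s = 1.0071e+00 s/km.
Layer 1: θ = 22.50°; offset = 6.1·tan 22.50° = 2.527 m.
Layer 2: sin θ = p·0.53 = 0.5337 → θ = 32.26°; offset = 14.7·tan 32.26° = 9.278 m.
Σ offsets = 11.805 m.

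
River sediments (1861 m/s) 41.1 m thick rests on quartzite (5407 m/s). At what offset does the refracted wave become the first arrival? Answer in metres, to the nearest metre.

x_cross = 2h·√((V₂+V₁)/(V₂−V₁)).
(V₂+V₁)/(V₂−V₁) = (5407+1861)/(5407−1861) = 2.0496; √ = 1.4317.
x_cross = 2·41.1·1.4317 = 117.68 m.

118 m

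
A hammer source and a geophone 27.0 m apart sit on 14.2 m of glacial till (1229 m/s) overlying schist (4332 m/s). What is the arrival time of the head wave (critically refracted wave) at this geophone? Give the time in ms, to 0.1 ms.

28.4 ms

θ_c = arcsin(V₁/V₂) = arcsin(1229/4332) = 16.48°, cos θ_c = 0.9589.
Intercept time tᵢ = 2h cos θ_c / V₁ = 2·14.2·0.9589/1229 = 0.02216 s.
t = x/V₂ + tᵢ = 27.0/4332 + 0.02216 = 0.02839 s.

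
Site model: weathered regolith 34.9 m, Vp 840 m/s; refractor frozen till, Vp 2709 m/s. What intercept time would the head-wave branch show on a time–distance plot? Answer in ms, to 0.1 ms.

θ_c = arcsin(V₁/V₂) = arcsin(840/2709) = 18.06°; cos θ_c = 0.9507.
tᵢ = 2h·cos θ_c / V₁ = 2·34.9·0.9507 / 840 = 0.07900 s.

79.0 ms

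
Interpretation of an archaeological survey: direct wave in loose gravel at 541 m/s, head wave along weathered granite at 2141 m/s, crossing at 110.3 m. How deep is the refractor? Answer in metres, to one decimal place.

42.6 m

x_cross = 2h·√((V₂+V₁)/(V₂−V₁)) → h = x_cross / (2·√((V₂+V₁)/(V₂−V₁))).
√((V₂+V₁)/(V₂−V₁)) = √((2141+541)/(2141−541)) = 1.2947.
h = 110.3 / (2·1.2947) = 42.60 m.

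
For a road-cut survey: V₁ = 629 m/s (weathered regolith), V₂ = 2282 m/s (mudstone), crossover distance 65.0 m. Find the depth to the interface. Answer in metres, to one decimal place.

24.5 m

x_cross = 2h·√((V₂+V₁)/(V₂−V₁)) → h = x_cross / (2·√((V₂+V₁)/(V₂−V₁))).
√((V₂+V₁)/(V₂−V₁)) = √((2282+629)/(2282−629)) = 1.3270.
h = 65.0 / (2·1.3270) = 24.49 m.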